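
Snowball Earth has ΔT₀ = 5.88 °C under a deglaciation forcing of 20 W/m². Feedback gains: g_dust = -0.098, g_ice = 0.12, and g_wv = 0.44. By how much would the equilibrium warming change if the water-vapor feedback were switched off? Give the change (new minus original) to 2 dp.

Original: g = 0.462, ΔT = 5.88/(1−0.462) = 10.9294 °C.
Without water-vapor: g' = 0.022, ΔT' = 5.88/(1−0.022) = 6.0123 °C.
Change = 6.0123 − 10.9294 = -4.92 °C.

-4.92 °C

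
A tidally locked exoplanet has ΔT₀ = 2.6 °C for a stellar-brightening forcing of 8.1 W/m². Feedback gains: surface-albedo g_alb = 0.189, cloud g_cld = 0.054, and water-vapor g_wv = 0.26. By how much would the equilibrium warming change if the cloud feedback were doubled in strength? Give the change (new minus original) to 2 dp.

Original: g = 0.503, ΔT = 2.6/(1−0.503) = 5.2314 °C.
With doubled cloud: g' = 0.557, ΔT' = 2.6/(1−0.557) = 5.8691 °C.
Change = 5.8691 − 5.2314 = 0.64 °C.

0.64 °C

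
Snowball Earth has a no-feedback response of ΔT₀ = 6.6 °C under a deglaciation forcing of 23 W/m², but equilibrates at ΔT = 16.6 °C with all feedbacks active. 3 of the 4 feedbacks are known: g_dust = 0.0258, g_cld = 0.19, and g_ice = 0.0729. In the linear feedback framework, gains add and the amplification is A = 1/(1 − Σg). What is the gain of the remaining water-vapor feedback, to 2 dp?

Amplification A = ΔT/ΔT₀ = 16.6/6.6 = 2.515.
Total gain g = 1 − 1/A = 1 − 1/2.515 = 0.6024.
Known gains sum to 0.0258 + 0.19 + 0.0729 = 0.2887.
g_wv = 0.6024 − 0.2887 = 0.31.

0.31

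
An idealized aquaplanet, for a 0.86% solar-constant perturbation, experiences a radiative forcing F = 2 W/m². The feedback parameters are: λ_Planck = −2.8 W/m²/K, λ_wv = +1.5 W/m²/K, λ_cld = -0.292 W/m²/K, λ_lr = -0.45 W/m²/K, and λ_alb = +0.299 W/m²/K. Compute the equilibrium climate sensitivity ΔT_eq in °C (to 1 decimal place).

Net feedback parameter λ = (−2.8) + (+1.5) + (-0.292) + (-0.45) + (+0.299) = -1.743 W/m²/K.
ΔT = −F/λ = −2/(-1.743) = 1.1 °C.

1.1 °C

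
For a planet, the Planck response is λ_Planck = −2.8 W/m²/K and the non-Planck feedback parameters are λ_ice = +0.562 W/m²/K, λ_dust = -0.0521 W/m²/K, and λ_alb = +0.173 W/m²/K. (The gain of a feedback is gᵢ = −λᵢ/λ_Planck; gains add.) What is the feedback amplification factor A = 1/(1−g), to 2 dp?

Convert to gains: g_ice = 0.562/2.8 = 0.2007; g_dust = -0.0521/2.8 = -0.01861; g_alb = 0.173/2.8 = 0.06179.
Total gain g = 0.24388.
A = 1/(1 − 0.24388) = 1.32.

1.32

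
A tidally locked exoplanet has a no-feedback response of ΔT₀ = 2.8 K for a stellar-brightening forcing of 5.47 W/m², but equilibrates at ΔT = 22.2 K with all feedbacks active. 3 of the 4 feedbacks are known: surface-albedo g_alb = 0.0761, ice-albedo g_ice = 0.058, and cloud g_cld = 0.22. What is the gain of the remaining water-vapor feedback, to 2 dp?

Amplification A = ΔT/ΔT₀ = 22.2/2.8 = 7.929.
Total gain g = 1 − 1/A = 1 − 1/7.929 = 0.8739.
Known gains sum to 0.0761 + 0.058 + 0.22 = 0.3541.
g_wv = 0.8739 − 0.3541 = 0.52.

0.52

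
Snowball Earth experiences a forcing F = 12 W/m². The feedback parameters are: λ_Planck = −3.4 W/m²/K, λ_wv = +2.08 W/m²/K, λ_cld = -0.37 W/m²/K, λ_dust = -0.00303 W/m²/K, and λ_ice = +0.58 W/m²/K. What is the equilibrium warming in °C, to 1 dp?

10.8 °C

Net feedback parameter λ = (−3.4) + (+2.08) + (-0.37) + (-0.00303) + (+0.58) = -1.11303 W/m²/K.
ΔT = −F/λ = −12/(-1.11303) = 10.8 °C.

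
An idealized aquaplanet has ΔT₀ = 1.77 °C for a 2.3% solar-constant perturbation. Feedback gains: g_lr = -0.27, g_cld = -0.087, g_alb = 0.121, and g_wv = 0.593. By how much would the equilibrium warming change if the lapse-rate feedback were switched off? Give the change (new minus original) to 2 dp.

1.99 °C

Original: g = 0.357, ΔT = 1.77/(1−0.357) = 2.7527 °C.
Without lapse-rate: g' = 0.627, ΔT' = 1.77/(1−0.627) = 4.7453 °C.
Change = 4.7453 − 2.7527 = 1.99 °C.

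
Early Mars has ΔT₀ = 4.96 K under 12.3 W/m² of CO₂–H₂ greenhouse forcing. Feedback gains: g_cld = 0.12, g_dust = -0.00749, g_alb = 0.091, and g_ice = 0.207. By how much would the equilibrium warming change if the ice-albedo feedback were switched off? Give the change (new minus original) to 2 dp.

-2.19 K

Original: g = 0.41051, ΔT = 4.96/(1−0.41051) = 8.4141 K.
Without ice-albedo: g' = 0.20351, ΔT' = 4.96/(1−0.20351) = 6.2273 K.
Change = 6.2273 − 8.4141 = -2.19 K.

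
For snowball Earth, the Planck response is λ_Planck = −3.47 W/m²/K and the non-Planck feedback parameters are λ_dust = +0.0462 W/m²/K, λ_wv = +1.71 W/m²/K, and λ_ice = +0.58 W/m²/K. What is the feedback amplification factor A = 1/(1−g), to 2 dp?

Convert to gains: g_dust = 0.0462/3.47 = 0.01331; g_wv = 1.71/3.47 = 0.4928; g_ice = 0.58/3.47 = 0.1671.
Total gain g = 0.67321.
A = 1/(1 − 0.67321) = 3.06.

3.06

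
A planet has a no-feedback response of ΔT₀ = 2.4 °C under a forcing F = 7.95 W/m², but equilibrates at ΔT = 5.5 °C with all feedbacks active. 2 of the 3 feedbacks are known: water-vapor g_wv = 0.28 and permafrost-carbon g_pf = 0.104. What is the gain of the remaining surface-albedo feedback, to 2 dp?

0.18

Amplification A = ΔT/ΔT₀ = 5.5/2.4 = 2.292.
Total gain g = 1 − 1/A = 1 − 1/2.292 = 0.5637.
Known gains sum to 0.28 + 0.104 = 0.384.
g_alb = 0.5637 − 0.384 = 0.18.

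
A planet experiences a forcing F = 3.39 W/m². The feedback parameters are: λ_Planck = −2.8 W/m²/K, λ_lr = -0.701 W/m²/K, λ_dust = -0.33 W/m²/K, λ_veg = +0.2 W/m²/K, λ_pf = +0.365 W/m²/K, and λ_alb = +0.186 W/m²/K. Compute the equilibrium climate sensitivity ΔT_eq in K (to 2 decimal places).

1.10 K

Net feedback parameter λ = (−2.8) + (-0.701) + (-0.33) + (+0.2) + (+0.365) + (+0.186) = -3.08 W/m²/K.
ΔT = −F/λ = −3.39/(-3.08) = 1.10 K.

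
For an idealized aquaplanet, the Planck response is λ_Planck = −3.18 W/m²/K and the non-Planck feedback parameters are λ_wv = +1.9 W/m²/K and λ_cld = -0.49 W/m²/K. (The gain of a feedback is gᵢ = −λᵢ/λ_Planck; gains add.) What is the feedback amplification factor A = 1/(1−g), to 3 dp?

1.797

Convert to gains: g_wv = 1.9/3.18 = 0.5975; g_cld = -0.49/3.18 = -0.1541.
Total gain g = 0.4434.
A = 1/(1 − 0.4434) = 1.797.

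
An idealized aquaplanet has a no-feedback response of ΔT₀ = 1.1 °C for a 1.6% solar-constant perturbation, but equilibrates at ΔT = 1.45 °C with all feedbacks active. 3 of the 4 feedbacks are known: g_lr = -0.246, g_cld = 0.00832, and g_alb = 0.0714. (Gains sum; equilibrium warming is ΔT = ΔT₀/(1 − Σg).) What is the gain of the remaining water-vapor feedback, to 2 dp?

Amplification A = ΔT/ΔT₀ = 1.45/1.1 = 1.318.
Total gain g = 1 − 1/A = 1 − 1/1.318 = 0.2413.
Known gains sum to -0.246 + 0.00832 + 0.0714 = -0.16628.
g_wv = 0.2413 + 0.16628 = 0.41.

0.41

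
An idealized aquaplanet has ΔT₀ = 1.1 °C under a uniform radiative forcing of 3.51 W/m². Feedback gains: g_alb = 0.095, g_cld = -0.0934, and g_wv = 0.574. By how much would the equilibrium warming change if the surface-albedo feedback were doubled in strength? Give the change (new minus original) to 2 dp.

Original: g = 0.5756, ΔT = 1.1/(1−0.5756) = 2.5919 °C.
With doubled surface-albedo: g' = 0.6706, ΔT' = 1.1/(1−0.6706) = 3.3394 °C.
Change = 3.3394 − 2.5919 = 0.75 °C.

0.75 °C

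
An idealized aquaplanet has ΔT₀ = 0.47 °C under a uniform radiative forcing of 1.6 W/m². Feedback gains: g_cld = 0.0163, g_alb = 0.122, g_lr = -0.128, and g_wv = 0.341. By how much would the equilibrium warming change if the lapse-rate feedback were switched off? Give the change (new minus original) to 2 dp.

Original: g = 0.3513, ΔT = 0.47/(1−0.3513) = 0.7245 °C.
Without lapse-rate: g' = 0.4793, ΔT' = 0.47/(1−0.4793) = 0.9026 °C.
Change = 0.9026 − 0.7245 = 0.18 °C.

0.18 °C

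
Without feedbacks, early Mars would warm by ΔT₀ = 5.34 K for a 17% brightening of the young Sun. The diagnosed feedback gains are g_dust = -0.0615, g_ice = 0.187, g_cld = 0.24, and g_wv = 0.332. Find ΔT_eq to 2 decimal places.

Total gain g = -0.0615 + 0.187 + 0.24 + 0.332 = 0.6975.
Amplification A = 1/(1 − 0.6975) = 3.306.
ΔT = 5.34 × 3.306 = 17.65 K.

17.65 K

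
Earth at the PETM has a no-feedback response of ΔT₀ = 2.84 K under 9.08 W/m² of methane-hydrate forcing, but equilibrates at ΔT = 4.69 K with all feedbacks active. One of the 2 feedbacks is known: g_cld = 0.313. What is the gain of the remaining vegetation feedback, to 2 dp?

0.08

Amplification A = ΔT/ΔT₀ = 4.69/2.84 = 1.651.
Total gain g = 1 − 1/A = 1 − 1/1.651 = 0.3943.
The known gain is 0.313.
g_veg = 0.3943 − 0.313 = 0.08.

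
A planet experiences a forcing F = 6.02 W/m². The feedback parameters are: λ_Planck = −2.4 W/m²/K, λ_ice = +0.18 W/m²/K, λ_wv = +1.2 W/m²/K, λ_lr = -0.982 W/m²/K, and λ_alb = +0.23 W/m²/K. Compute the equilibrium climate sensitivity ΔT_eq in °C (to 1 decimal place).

3.4 °C

Net feedback parameter λ = (−2.4) + (+0.18) + (+1.2) + (-0.982) + (+0.23) = -1.772 W/m²/K.
ΔT = −F/λ = −6.02/(-1.772) = 3.4 °C.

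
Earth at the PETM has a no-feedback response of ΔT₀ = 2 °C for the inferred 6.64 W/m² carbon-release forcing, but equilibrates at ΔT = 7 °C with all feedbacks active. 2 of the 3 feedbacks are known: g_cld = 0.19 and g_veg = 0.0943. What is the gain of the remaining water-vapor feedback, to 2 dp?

0.43

Amplification A = ΔT/ΔT₀ = 7/2 = 3.5.
Total gain g = 1 − 1/A = 1 − 1/3.5 = 0.7143.
Known gains sum to 0.19 + 0.0943 = 0.2843.
g_wv = 0.7143 − 0.2843 = 0.43.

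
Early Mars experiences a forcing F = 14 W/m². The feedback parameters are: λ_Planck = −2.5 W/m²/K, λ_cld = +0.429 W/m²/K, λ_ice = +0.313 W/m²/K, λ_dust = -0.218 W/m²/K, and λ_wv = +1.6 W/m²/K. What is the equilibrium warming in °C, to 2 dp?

37.23 °C

Net feedback parameter λ = (−2.5) + (+0.429) + (+0.313) + (-0.218) + (+1.6) = -0.376 W/m²/K.
ΔT = −F/λ = −14/(-0.376) = 37.23 °C.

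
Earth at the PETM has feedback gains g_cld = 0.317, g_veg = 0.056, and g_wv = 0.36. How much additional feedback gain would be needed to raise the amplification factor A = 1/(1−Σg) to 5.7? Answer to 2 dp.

0.09

Current total gain = 0.733.
Target gain for A = 5.7: g* = 1 − 1/5.7 = 0.8246.
Additional gain needed = 0.8246 − 0.733 = 0.09.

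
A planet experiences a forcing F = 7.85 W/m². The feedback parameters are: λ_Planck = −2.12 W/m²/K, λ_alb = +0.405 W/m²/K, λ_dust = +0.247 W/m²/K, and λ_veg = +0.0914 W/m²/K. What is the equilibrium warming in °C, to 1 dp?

Net feedback parameter λ = (−2.12) + (+0.405) + (+0.247) + (+0.0914) = -1.3766 W/m²/K.
ΔT = −F/λ = −7.85/(-1.3766) = 5.7 °C.

5.7 °C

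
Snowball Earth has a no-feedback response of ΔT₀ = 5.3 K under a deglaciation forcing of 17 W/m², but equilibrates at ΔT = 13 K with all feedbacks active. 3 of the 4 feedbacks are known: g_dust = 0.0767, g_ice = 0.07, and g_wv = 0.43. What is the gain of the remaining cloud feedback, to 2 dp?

Amplification A = ΔT/ΔT₀ = 13/5.3 = 2.453.
Total gain g = 1 − 1/A = 1 − 1/2.453 = 0.5923.
Known gains sum to 0.0767 + 0.07 + 0.43 = 0.5767.
g_cld = 0.5923 − 0.5767 = 0.02.

0.02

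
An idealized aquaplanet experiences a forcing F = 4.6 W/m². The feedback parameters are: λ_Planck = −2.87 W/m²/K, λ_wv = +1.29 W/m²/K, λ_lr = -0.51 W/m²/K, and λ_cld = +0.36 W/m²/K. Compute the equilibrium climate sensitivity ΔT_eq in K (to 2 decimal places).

Net feedback parameter λ = (−2.87) + (+1.29) + (-0.51) + (+0.36) = -1.73 W/m²/K.
ΔT = −F/λ = −4.6/(-1.73) = 2.66 K.

2.66 K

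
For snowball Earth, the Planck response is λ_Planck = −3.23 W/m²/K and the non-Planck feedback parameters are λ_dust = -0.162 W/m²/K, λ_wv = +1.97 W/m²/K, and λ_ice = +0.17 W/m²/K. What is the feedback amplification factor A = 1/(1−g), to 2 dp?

Convert to gains: g_dust = -0.162/3.23 = -0.05015; g_wv = 1.97/3.23 = 0.6099; g_ice = 0.17/3.23 = 0.05263.
Total gain g = 0.61238.
A = 1/(1 − 0.61238) = 2.58.

2.58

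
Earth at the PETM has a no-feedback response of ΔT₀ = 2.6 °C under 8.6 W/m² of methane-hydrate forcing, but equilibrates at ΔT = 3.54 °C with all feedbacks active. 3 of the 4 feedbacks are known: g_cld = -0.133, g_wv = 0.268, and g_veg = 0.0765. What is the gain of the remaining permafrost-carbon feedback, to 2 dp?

0.05

Amplification A = ΔT/ΔT₀ = 3.54/2.6 = 1.362.
Total gain g = 1 − 1/A = 1 − 1/1.362 = 0.2658.
Known gains sum to -0.133 + 0.268 + 0.0765 = 0.2115.
g_pf = 0.2658 − 0.2115 = 0.05.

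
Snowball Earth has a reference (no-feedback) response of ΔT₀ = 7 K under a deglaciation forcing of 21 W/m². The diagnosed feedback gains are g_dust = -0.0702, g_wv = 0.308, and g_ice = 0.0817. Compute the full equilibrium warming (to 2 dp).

Total gain g = -0.0702 + 0.308 + 0.0817 = 0.3195.
Amplification A = 1/(1 − 0.3195) = 1.47.
ΔT = 7 × 1.47 = 10.29 K.

10.29 K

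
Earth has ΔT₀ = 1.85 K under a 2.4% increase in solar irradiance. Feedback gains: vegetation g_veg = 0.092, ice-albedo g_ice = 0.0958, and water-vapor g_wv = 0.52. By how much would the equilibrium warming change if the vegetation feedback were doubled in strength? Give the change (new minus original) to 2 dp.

Original: g = 0.7078, ΔT = 1.85/(1−0.7078) = 6.3313 K.
With doubled vegetation: g' = 0.7998, ΔT' = 1.85/(1−0.7998) = 9.2408 K.
Change = 9.2408 − 6.3313 = 2.91 K.

2.91 K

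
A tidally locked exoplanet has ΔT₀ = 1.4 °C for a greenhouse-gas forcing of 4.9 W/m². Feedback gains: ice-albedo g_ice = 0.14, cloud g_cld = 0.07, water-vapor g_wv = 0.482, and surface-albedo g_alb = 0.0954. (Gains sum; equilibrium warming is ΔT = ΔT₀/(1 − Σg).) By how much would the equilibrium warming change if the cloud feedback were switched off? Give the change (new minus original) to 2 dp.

-1.63 °C

Original: g = 0.7874, ΔT = 1.4/(1−0.7874) = 6.5851 °C.
Without cloud: g' = 0.7174, ΔT' = 1.4/(1−0.7174) = 4.9540 °C.
Change = 4.9540 − 6.5851 = -1.63 °C.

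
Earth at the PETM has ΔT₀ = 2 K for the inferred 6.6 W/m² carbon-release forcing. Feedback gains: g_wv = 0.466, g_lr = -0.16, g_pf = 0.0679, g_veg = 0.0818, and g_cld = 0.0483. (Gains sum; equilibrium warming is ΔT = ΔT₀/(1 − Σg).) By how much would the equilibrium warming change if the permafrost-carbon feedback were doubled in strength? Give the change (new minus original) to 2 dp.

0.64 K

Original: g = 0.504, ΔT = 2/(1−0.504) = 4.0323 K.
With doubled permafrost-carbon: g' = 0.5719, ΔT' = 2/(1−0.5719) = 4.6718 K.
Change = 4.6718 − 4.0323 = 0.64 K.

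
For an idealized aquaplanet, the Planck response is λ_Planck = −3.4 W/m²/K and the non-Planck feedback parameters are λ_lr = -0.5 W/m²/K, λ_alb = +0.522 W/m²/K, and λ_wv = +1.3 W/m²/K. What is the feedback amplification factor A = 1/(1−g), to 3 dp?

Convert to gains: g_lr = -0.5/3.4 = -0.1471; g_alb = 0.522/3.4 = 0.1535; g_wv = 1.3/3.4 = 0.3824.
Total gain g = 0.3888.
A = 1/(1 − 0.3888) = 1.636.

1.636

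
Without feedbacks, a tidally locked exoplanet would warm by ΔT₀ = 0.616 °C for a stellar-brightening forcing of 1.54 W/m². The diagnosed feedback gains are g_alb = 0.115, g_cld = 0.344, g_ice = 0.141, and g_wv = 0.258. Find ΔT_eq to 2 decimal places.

Total gain g = 0.115 + 0.344 + 0.141 + 0.258 = 0.858.
Amplification A = 1/(1 − 0.858) = 7.042.
ΔT = 0.616 × 7.042 = 4.34 °C.

4.34 °C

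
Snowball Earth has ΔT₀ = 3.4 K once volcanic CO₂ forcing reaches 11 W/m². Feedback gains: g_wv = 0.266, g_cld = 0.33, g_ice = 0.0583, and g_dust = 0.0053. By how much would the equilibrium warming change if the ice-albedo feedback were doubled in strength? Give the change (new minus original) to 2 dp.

2.06 K

Original: g = 0.6596, ΔT = 3.4/(1−0.6596) = 9.9882 K.
With doubled ice-albedo: g' = 0.7179, ΔT' = 3.4/(1−0.7179) = 12.0525 K.
Change = 12.0525 − 9.9882 = 2.06 K.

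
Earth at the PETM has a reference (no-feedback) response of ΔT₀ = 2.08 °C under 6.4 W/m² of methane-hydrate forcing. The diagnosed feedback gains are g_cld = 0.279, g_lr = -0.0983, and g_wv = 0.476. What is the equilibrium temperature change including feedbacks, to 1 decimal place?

Total gain g = 0.279 − 0.0983 + 0.476 = 0.6567.
Amplification A = 1/(1 − 0.6567) = 2.913.
ΔT = 2.08 × 2.913 = 6.1 °C.

6.1 °C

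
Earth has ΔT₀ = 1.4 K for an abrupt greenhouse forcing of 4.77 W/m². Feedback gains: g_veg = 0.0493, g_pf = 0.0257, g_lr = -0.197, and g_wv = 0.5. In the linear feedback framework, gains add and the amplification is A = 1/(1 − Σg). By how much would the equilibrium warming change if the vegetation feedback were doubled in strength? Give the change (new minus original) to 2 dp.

Original: g = 0.378, ΔT = 1.4/(1−0.378) = 2.2508 K.
With doubled vegetation: g' = 0.4273, ΔT' = 1.4/(1−0.4273) = 2.4446 K.
Change = 2.4446 − 2.2508 = 0.19 K.

0.19 K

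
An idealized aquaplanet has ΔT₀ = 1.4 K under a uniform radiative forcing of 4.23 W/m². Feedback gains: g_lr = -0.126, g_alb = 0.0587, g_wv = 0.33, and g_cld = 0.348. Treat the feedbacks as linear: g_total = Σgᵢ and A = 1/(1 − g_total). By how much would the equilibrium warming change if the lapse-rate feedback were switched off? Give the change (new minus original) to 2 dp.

1.72 K

Original: g = 0.6107, ΔT = 1.4/(1−0.6107) = 3.5962 K.
Without lapse-rate: g' = 0.7367, ΔT' = 1.4/(1−0.7367) = 5.3171 K.
Change = 5.3171 − 3.5962 = 1.72 K.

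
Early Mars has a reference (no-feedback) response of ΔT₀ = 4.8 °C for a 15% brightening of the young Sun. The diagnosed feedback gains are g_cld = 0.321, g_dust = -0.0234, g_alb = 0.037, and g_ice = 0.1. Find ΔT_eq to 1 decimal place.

Total gain g = 0.321 − 0.0234 + 0.037 + 0.1 = 0.4346.
Amplification A = 1/(1 − 0.4346) = 1.769.
ΔT = 4.8 × 1.769 = 8.5 °C.

8.5 °C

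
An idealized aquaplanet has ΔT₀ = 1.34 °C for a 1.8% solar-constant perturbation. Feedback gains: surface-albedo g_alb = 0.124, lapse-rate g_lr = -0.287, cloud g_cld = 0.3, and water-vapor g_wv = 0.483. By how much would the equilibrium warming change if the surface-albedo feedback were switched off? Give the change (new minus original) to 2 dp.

Original: g = 0.62, ΔT = 1.34/(1−0.62) = 3.5263 °C.
Without surface-albedo: g' = 0.496, ΔT' = 1.34/(1−0.496) = 2.6587 °C.
Change = 2.6587 − 3.5263 = -0.87 °C.

-0.87 °C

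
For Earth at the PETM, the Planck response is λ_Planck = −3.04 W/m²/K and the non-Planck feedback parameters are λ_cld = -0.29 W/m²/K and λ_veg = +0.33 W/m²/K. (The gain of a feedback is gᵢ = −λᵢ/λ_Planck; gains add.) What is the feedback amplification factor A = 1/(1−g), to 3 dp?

1.013

Convert to gains: g_cld = -0.29/3.04 = -0.09539; g_veg = 0.33/3.04 = 0.1086.
Total gain g = 0.01321.
A = 1/(1 − 0.01321) = 1.013.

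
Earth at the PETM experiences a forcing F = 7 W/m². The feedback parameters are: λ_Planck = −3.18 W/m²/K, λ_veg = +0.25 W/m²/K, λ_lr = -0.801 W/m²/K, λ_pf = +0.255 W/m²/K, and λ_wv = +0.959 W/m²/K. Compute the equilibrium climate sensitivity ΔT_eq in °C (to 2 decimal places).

Net feedback parameter λ = (−3.18) + (+0.25) + (-0.801) + (+0.255) + (+0.959) = -2.517 W/m²/K.
ΔT = −F/λ = −7/(-2.517) = 2.78 °C.

2.78 °C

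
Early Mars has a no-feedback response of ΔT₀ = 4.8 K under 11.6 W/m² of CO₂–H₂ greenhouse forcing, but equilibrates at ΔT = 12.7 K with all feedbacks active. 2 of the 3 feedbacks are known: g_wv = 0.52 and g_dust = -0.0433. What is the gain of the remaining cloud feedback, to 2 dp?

Amplification A = ΔT/ΔT₀ = 12.7/4.8 = 2.646.
Total gain g = 1 − 1/A = 1 − 1/2.646 = 0.6221.
Known gains sum to 0.52 − 0.0433 = 0.4767.
g_cld = 0.6221 − 0.4767 = 0.15.

0.15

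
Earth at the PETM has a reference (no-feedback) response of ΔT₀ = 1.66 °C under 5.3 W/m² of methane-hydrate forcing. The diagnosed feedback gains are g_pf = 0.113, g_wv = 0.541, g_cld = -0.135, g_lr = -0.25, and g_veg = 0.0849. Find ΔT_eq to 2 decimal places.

2.57 °C

Total gain g = 0.113 + 0.541 − 0.135 − 0.25 + 0.0849 = 0.3539.
Amplification A = 1/(1 − 0.3539) = 1.548.
ΔT = 1.66 × 1.548 = 2.57 °C.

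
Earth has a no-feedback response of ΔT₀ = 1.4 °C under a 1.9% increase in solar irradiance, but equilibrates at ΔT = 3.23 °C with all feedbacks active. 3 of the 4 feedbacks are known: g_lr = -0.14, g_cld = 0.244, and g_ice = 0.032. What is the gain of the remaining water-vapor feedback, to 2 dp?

0.43

Amplification A = ΔT/ΔT₀ = 3.23/1.4 = 2.307.
Total gain g = 1 − 1/A = 1 − 1/2.307 = 0.5665.
Known gains sum to -0.14 + 0.244 + 0.032 = 0.136.
g_wv = 0.5665 − 0.136 = 0.43.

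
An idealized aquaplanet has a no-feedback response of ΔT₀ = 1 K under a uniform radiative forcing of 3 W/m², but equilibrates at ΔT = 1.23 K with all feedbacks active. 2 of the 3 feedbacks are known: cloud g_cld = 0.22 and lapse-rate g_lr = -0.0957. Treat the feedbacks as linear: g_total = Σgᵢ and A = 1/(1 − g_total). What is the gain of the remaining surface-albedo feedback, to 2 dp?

Amplification A = ΔT/ΔT₀ = 1.23/1 = 1.23.
Total gain g = 1 − 1/A = 1 − 1/1.23 = 0.187.
Known gains sum to 0.22 − 0.0957 = 0.1243.
g_alb = 0.187 − 0.1243 = 0.06.

0.06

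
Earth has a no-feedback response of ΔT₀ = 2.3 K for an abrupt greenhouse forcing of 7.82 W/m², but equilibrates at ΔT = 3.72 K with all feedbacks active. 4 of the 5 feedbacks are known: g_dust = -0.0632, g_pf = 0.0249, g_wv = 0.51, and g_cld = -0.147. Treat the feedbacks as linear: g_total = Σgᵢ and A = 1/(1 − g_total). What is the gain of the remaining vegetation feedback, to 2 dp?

Amplification A = ΔT/ΔT₀ = 3.72/2.3 = 1.617.
Total gain g = 1 − 1/A = 1 − 1/1.617 = 0.3816.
Known gains sum to -0.0632 + 0.0249 + 0.51 − 0.147 = 0.3247.
g_veg = 0.3816 − 0.3247 = 0.06.

0.06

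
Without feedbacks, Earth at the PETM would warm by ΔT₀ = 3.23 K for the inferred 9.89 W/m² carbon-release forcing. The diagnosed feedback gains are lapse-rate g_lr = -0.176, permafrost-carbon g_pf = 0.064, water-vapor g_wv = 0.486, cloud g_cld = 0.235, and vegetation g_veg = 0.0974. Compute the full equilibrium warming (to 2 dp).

Total gain g = -0.176 + 0.064 + 0.486 + 0.235 + 0.0974 = 0.7064.
Amplification A = 1/(1 − 0.7064) = 3.406.
ΔT = 3.23 × 3.406 = 11.00 K.

11.00 K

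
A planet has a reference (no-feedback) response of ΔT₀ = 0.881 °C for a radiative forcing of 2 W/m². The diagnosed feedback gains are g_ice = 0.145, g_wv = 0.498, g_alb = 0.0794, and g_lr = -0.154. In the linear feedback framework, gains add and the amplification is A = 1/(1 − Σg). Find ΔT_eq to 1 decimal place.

2.0 °C

Total gain g = 0.145 + 0.498 + 0.0794 − 0.154 = 0.5684.
Amplification A = 1/(1 − 0.5684) = 2.317.
ΔT = 0.881 × 2.317 = 2.0 °C.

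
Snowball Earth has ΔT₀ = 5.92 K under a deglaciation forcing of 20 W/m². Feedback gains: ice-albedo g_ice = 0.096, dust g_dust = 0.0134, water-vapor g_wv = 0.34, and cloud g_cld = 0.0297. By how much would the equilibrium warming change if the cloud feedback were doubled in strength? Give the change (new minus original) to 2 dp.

0.69 K

Original: g = 0.4791, ΔT = 5.92/(1−0.4791) = 11.3649 K.
With doubled cloud: g' = 0.5088, ΔT' = 5.92/(1−0.5088) = 12.0521 K.
Change = 12.0521 − 11.3649 = 0.69 K.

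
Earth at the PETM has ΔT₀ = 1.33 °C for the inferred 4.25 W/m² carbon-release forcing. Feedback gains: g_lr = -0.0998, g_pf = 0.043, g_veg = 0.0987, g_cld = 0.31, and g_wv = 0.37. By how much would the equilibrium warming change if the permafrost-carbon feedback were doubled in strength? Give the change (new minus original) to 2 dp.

Original: g = 0.7219, ΔT = 1.33/(1−0.7219) = 4.7825 °C.
With doubled permafrost-carbon: g' = 0.7649, ΔT' = 1.33/(1−0.7649) = 5.6572 °C.
Change = 5.6572 − 4.7825 = 0.87 °C.

0.87 °C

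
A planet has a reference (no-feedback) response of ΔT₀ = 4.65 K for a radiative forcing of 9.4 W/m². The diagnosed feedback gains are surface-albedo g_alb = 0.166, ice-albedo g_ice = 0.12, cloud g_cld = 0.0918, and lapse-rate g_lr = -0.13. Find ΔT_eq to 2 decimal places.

6.18 K

Total gain g = 0.166 + 0.12 + 0.0918 − 0.13 = 0.2478.
Amplification A = 1/(1 − 0.2478) = 1.329.
ΔT = 4.65 × 1.329 = 6.18 K.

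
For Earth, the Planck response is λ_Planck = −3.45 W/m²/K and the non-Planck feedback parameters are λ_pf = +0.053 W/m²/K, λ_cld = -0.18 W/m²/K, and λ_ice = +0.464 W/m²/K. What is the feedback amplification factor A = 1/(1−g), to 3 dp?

1.108

Convert to gains: g_pf = 0.053/3.45 = 0.01536; g_cld = -0.18/3.45 = -0.05217; g_ice = 0.464/3.45 = 0.1345.
Total gain g = 0.09769.
A = 1/(1 − 0.09769) = 1.108.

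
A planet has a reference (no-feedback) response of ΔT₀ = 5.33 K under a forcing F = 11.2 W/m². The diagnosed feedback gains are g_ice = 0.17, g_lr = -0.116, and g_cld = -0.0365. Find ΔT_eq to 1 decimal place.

5.4 K

Total gain g = 0.17 − 0.116 − 0.0365 = 0.0175.
Amplification A = 1/(1 − 0.0175) = 1.018.
ΔT = 5.33 × 1.018 = 5.4 K.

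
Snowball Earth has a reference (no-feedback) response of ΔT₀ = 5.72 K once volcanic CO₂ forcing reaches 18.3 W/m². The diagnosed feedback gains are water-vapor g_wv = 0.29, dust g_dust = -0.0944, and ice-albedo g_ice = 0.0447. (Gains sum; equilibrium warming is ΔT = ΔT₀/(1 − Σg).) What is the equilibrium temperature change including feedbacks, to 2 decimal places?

7.53 K

Total gain g = 0.29 − 0.0944 + 0.0447 = 0.2403.
Amplification A = 1/(1 − 0.2403) = 1.316.
ΔT = 5.72 × 1.316 = 7.53 K.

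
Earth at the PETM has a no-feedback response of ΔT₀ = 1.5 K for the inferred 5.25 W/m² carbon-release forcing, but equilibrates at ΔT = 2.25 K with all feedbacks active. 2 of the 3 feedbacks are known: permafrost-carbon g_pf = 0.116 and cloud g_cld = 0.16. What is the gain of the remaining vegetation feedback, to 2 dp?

Amplification A = ΔT/ΔT₀ = 2.25/1.5 = 1.5.
Total gain g = 1 − 1/A = 1 − 1/1.5 = 0.3333.
Known gains sum to 0.116 + 0.16 = 0.276.
g_veg = 0.3333 − 0.276 = 0.06.

0.06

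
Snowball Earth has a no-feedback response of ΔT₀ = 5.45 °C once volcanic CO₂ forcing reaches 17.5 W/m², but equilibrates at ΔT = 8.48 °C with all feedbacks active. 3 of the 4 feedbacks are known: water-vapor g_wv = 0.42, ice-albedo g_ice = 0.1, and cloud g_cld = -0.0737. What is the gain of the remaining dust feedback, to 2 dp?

Amplification A = ΔT/ΔT₀ = 8.48/5.45 = 1.556.
Total gain g = 1 − 1/A = 1 − 1/1.556 = 0.3573.
Known gains sum to 0.42 + 0.1 − 0.0737 = 0.4463.
g_dust = 0.3573 − 0.4463 = -0.09.

-0.09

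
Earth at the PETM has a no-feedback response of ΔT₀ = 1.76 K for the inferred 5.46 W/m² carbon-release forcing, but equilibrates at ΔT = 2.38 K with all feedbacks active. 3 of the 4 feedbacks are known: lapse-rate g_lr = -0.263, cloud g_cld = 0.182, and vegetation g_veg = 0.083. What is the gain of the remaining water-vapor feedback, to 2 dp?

0.26

Amplification A = ΔT/ΔT₀ = 2.38/1.76 = 1.352.
Total gain g = 1 − 1/A = 1 − 1/1.352 = 0.2604.
Known gains sum to -0.263 + 0.182 + 0.083 = 0.002.
g_wv = 0.2604 − 0.002 = 0.26.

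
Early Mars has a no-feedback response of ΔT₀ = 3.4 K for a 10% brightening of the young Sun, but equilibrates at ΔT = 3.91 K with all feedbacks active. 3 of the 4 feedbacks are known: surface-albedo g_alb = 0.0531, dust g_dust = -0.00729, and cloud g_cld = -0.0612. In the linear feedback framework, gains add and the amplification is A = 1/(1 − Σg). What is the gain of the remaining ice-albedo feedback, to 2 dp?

Amplification A = ΔT/ΔT₀ = 3.91/3.4 = 1.15.
Total gain g = 1 − 1/A = 1 − 1/1.15 = 0.1304.
Known gains sum to 0.0531 − 0.00729 − 0.0612 = -0.01539.
g_ice = 0.1304 + 0.01539 = 0.15.

0.15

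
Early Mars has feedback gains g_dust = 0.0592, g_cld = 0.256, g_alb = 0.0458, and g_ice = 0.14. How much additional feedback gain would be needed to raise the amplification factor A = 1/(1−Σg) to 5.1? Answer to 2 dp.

0.30

Current total gain = 0.501.
Target gain for A = 5.1: g* = 1 − 1/5.1 = 0.8039.
Additional gain needed = 0.8039 − 0.501 = 0.30.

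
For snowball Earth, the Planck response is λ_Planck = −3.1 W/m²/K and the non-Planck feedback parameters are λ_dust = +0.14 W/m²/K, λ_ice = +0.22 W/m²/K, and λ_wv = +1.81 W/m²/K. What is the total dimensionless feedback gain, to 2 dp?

Convert to gains: g_dust = 0.14/3.1 = 0.04516; g_ice = 0.22/3.1 = 0.07097; g_wv = 1.81/3.1 = 0.5839.
Total gain g = 0.70003.

0.70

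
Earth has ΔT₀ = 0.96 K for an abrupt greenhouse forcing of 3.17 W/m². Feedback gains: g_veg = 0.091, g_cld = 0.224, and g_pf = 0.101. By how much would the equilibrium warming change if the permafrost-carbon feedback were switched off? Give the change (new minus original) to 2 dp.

-0.24 K

Original: g = 0.416, ΔT = 0.96/(1−0.416) = 1.6438 K.
Without permafrost-carbon: g' = 0.315, ΔT' = 0.96/(1−0.315) = 1.4015 K.
Change = 1.4015 − 1.6438 = -0.24 K.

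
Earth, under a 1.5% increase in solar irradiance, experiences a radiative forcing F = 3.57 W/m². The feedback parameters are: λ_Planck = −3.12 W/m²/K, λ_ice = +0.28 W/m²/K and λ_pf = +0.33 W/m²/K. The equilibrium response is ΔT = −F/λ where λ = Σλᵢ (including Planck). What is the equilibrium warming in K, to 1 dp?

Net feedback parameter λ = (−3.12) + (+0.28) + (+0.33) = -2.51 W/m²/K.
ΔT = −F/λ = −3.57/(-2.51) = 1.4 K.

1.4 K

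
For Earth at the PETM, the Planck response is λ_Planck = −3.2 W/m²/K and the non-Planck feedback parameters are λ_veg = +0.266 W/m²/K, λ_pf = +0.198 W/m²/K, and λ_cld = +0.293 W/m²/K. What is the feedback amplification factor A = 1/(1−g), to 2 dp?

Convert to gains: g_veg = 0.266/3.2 = 0.08313; g_pf = 0.198/3.2 = 0.06187; g_cld = 0.293/3.2 = 0.09156.
Total gain g = 0.23656.
A = 1/(1 − 0.23656) = 1.31.

1.31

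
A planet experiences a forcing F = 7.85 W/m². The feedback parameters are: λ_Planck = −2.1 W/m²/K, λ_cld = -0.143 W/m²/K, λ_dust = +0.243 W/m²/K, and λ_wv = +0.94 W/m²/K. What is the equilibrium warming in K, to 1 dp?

Net feedback parameter λ = (−2.1) + (-0.143) + (+0.243) + (+0.94) = -1.06 W/m²/K.
ΔT = −F/λ = −7.85/(-1.06) = 7.4 K.

7.4 K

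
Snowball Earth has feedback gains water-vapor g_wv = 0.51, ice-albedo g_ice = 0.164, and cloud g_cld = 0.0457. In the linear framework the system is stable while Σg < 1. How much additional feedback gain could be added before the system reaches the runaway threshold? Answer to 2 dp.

0.28

Current total gain = 0.51 + 0.164 + 0.0457 = 0.7197.
Margin to runaway = 1 − 0.7197 = 0.28.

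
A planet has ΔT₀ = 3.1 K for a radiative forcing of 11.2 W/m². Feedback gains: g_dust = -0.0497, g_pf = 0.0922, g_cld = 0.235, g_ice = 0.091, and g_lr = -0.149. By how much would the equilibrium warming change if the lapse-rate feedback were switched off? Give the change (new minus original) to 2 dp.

0.94 K

Original: g = 0.2195, ΔT = 3.1/(1−0.2195) = 3.9718 K.
Without lapse-rate: g' = 0.3685, ΔT' = 3.1/(1−0.3685) = 4.9089 K.
Change = 4.9089 − 3.9718 = 0.94 K.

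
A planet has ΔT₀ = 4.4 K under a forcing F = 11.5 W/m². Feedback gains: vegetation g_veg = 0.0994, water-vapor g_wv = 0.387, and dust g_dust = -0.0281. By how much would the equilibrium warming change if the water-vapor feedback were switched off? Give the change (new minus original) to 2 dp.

-3.38 K

Original: g = 0.4583, ΔT = 4.4/(1−0.4583) = 8.1226 K.
Without water-vapor: g' = 0.0713, ΔT' = 4.4/(1−0.0713) = 4.7378 K.
Change = 4.7378 − 8.1226 = -3.38 K.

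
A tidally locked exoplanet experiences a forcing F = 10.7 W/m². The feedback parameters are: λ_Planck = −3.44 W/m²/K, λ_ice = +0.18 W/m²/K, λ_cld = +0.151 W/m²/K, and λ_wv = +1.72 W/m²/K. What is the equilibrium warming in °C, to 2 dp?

Net feedback parameter λ = (−3.44) + (+0.18) + (+0.151) + (+1.72) = -1.389 W/m²/K.
ΔT = −F/λ = −10.7/(-1.389) = 7.70 °C.

7.70 °C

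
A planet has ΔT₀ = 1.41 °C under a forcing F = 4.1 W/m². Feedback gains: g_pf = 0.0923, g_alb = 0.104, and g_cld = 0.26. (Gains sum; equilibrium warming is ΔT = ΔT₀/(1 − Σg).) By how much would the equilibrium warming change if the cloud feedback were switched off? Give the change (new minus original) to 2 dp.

-0.84 °C

Original: g = 0.4563, ΔT = 1.41/(1−0.4563) = 2.5933 °C.
Without cloud: g' = 0.1963, ΔT' = 1.41/(1−0.1963) = 1.7544 °C.
Change = 1.7544 − 2.5933 = -0.84 °C.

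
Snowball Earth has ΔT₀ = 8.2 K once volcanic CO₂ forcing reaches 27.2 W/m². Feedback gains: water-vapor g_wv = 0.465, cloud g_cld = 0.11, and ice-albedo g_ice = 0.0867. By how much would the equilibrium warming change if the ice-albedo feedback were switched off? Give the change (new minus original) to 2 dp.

-4.94 K

Original: g = 0.6617, ΔT = 8.2/(1−0.6617) = 24.2388 K.
Without ice-albedo: g' = 0.575, ΔT' = 8.2/(1−0.575) = 19.2941 K.
Change = 19.2941 − 24.2388 = -4.94 K.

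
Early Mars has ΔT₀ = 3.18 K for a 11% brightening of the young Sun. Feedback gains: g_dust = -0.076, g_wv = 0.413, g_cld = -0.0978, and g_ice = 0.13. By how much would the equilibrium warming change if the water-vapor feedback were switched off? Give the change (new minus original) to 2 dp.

Original: g = 0.3692, ΔT = 3.18/(1−0.3692) = 5.0412 K.
Without water-vapor: g' = -0.0438, ΔT' = 3.18/(1+0.0438) = 3.0466 K.
Change = 3.0466 − 5.0412 = -1.99 K.

-1.99 K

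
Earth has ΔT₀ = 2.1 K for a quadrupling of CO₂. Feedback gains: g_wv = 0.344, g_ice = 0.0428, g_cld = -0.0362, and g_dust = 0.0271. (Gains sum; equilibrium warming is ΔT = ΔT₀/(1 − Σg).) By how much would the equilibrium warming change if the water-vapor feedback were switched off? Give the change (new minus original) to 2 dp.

Original: g = 0.3777, ΔT = 2.1/(1−0.3777) = 3.3746 K.
Without water-vapor: g' = 0.0337, ΔT' = 2.1/(1−0.0337) = 2.1732 K.
Change = 2.1732 − 3.3746 = -1.20 K.

-1.20 K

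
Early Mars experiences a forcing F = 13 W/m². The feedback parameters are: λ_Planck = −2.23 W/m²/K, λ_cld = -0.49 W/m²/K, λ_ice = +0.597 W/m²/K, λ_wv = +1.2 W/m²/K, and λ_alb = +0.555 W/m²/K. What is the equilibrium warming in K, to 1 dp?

Net feedback parameter λ = (−2.23) + (-0.49) + (+0.597) + (+1.2) + (+0.555) = -0.368 W/m²/K.
ΔT = −F/λ = −13/(-0.368) = 35.3 K.

35.3 K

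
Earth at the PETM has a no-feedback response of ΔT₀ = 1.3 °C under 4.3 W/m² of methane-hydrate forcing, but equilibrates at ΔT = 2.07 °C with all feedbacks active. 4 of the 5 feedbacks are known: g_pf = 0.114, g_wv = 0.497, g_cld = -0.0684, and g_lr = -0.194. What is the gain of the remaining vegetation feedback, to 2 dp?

0.02

Amplification A = ΔT/ΔT₀ = 2.07/1.3 = 1.592.
Total gain g = 1 − 1/A = 1 − 1/1.592 = 0.3719.
Known gains sum to 0.114 + 0.497 − 0.0684 − 0.194 = 0.3486.
g_veg = 0.3719 − 0.3486 = 0.02.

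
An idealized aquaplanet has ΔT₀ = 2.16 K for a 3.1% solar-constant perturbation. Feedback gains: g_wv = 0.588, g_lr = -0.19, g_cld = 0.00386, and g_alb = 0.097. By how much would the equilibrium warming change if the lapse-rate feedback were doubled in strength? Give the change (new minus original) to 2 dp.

-1.18 K

Original: g = 0.49886, ΔT = 2.16/(1−0.49886) = 4.3102 K.
With doubled lapse-rate: g' = 0.30886, ΔT' = 2.16/(1−0.30886) = 3.1253 K.
Change = 3.1253 − 4.3102 = -1.18 K.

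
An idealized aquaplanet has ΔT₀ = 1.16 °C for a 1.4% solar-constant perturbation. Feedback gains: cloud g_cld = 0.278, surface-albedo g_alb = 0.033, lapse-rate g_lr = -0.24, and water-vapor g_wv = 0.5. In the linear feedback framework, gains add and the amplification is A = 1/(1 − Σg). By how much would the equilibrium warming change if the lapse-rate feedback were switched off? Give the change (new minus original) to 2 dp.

Original: g = 0.571, ΔT = 1.16/(1−0.571) = 2.7040 °C.
Without lapse-rate: g' = 0.811, ΔT' = 1.16/(1−0.811) = 6.1376 °C.
Change = 6.1376 − 2.7040 = 3.43 °C.

3.43 °C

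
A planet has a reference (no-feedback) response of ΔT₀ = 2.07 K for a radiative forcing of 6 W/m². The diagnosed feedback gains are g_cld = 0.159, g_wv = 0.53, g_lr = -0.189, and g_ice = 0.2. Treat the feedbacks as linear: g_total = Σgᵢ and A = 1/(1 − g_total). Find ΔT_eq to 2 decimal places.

6.90 K

Total gain g = 0.159 + 0.53 − 0.189 + 0.2 = 0.7.
Amplification A = 1/(1 − 0.7) = 3.333.
ΔT = 2.07 × 3.333 = 6.90 K.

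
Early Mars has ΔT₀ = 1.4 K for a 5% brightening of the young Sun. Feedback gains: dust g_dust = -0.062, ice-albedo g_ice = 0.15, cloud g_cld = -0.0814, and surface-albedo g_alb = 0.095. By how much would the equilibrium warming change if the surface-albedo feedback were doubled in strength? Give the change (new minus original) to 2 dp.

0.18 K

Original: g = 0.1016, ΔT = 1.4/(1−0.1016) = 1.5583 K.
With doubled surface-albedo: g' = 0.1966, ΔT' = 1.4/(1−0.1966) = 1.7426 K.
Change = 1.7426 − 1.5583 = 0.18 K.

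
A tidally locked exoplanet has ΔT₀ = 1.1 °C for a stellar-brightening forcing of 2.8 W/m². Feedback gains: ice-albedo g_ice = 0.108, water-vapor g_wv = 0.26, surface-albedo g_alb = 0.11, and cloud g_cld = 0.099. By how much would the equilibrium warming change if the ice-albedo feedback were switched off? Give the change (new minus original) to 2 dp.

Original: g = 0.577, ΔT = 1.1/(1−0.577) = 2.6005 °C.
Without ice-albedo: g' = 0.469, ΔT' = 1.1/(1−0.469) = 2.0716 °C.
Change = 2.0716 − 2.6005 = -0.53 °C.

-0.53 °C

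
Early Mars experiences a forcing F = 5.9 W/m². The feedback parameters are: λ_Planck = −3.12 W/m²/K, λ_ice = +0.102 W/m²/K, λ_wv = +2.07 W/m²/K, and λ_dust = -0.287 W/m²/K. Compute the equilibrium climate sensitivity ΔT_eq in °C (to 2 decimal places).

Net feedback parameter λ = (−3.12) + (+0.102) + (+2.07) + (-0.287) = -1.235 W/m²/K.
ΔT = −F/λ = −5.9/(-1.235) = 4.78 °C.

4.78 °C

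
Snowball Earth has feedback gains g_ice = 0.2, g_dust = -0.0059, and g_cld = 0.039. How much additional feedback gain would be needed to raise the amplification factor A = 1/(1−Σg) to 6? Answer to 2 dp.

Current total gain = 0.2331.
Target gain for A = 6: g* = 1 − 1/6 = 0.8333.
Additional gain needed = 0.8333 − 0.2331 = 0.60.

0.60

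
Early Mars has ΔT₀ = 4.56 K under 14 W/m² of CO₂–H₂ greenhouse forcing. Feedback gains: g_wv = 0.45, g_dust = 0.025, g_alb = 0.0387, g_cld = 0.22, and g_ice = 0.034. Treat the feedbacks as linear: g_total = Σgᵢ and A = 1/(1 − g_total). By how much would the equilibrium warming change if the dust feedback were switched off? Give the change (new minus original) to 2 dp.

Original: g = 0.7677, ΔT = 4.56/(1−0.7677) = 19.6298 K.
Without dust: g' = 0.7427, ΔT' = 4.56/(1−0.7427) = 17.7225 K.
Change = 17.7225 − 19.6298 = -1.91 K.

-1.91 K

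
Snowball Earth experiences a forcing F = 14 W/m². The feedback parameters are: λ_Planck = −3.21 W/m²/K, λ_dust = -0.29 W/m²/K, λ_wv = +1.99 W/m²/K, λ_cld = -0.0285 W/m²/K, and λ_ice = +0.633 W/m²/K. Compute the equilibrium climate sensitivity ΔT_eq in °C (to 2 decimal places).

15.46 °C

Net feedback parameter λ = (−3.21) + (-0.29) + (+1.99) + (-0.0285) + (+0.633) = -0.9055 W/m²/K.
ΔT = −F/λ = −14/(-0.9055) = 15.46 °C.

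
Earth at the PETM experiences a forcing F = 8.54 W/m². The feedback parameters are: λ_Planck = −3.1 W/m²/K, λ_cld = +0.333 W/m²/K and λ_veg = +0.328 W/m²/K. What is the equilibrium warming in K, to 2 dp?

Net feedback parameter λ = (−3.1) + (+0.333) + (+0.328) = -2.439 W/m²/K.
ΔT = −F/λ = −8.54/(-2.439) = 3.50 K.

3.50 K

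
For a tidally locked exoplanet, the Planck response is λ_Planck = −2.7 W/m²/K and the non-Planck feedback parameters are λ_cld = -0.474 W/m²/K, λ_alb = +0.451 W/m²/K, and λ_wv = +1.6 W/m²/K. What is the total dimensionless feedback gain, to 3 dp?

Convert to gains: g_cld = -0.474/2.7 = -0.1756; g_alb = 0.451/2.7 = 0.167; g_wv = 1.6/2.7 = 0.5926.
Total gain g = 0.584.

0.584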